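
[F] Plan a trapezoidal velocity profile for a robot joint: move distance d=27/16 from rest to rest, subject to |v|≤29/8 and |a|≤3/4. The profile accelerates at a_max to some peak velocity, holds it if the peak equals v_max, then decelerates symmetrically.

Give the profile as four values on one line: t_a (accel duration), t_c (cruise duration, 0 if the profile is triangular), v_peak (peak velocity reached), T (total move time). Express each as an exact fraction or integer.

vₘ²/aₘ = (29/8)²/(3/4) = 841/48
27/16 < 841/48 ⇒ no cruise
v_peak = √(27/16·3/4) = √(81/64) = 9/8
t_a = (9/8)/(3/4) = 3/2; t_c = 0
T = 2·3/2 = 3

t_a=3/2 t_c=0 v_peak=9/8 T=3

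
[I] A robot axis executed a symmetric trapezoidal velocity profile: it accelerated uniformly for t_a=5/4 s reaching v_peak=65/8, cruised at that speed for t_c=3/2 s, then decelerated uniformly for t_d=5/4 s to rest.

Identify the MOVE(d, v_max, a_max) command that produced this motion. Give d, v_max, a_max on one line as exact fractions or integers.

d=715/32 v_max=65/8 a_max=13/2

a_max = (65/8)/(5/4) = 13/2
d_a = ½·65/8·5/4 = 325/64; d_c = 65/8·3/2 = 195/16
d = 2·325/64 + 195/16 = 715/32
t_c = 3/2 > 0 ⇒ limit active, v_max = 65/8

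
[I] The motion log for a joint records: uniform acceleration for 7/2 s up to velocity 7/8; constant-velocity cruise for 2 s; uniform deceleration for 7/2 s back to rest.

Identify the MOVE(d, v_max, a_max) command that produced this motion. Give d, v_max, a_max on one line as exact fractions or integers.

a_max = (7/8)/(7/2) = 1/4
d_a = ½·7/8·7/2 = 49/32; d_c = 7/8·2 = 7/4
d = 2·49/32 + 7/4 = 77/16
t_c = 2 > 0 so v_max = 7/8

d=77/16 v_max=7/8 a_max=1/4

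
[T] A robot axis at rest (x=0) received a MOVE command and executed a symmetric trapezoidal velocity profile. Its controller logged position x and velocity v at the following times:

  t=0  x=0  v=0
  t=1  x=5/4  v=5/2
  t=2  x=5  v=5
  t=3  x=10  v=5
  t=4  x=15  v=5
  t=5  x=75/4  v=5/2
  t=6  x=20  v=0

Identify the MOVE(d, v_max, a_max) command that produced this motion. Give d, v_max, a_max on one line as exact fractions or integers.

d=20 v_max=5 a_max=5/2

final state: t=6, x=20, v=0 → d = 20
a_max = (5/2−0)/(1−0) = 5/2
max v = 5 over t∈[2,4] → v_max = 5
check: 5·(2+2) = 20 ✓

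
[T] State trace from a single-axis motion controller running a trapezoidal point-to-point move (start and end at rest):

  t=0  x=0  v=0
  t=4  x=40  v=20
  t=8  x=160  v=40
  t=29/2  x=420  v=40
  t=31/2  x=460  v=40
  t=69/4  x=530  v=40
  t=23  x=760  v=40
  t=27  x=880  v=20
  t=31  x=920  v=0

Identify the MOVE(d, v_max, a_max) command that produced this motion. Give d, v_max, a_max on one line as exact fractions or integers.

final state: t=31, x=920, v=0 → d = 920
a_max = (20−0)/(4−0) = 5
max v = 40 over t∈[8,23] → v_max = 40
check: 40·(8+15) = 920 ✓

d=920 v_max=40 a_max=5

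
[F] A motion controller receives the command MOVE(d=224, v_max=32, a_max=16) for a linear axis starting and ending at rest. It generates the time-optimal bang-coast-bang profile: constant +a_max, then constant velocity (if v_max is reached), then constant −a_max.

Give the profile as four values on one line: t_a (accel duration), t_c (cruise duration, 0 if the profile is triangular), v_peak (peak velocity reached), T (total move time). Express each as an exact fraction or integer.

(v_max)²/a_max = 32²/16 = 64
224 ≥ 64 ⇒ cruise phase
t_a = 32/16 = 2; v_peak = 32
d_cruise = 224 − 64 = 160; t_c = 160/32 = 5
T = 2·2 + 5 = 9

t_a=2 t_c=5 v_peak=32 T=9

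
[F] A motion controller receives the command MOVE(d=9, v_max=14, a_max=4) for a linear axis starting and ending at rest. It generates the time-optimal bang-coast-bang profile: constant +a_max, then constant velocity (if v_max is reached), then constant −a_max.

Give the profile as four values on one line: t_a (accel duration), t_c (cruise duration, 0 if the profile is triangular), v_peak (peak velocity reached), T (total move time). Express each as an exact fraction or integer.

t_a=3/2 t_c=0 v_peak=6 T=3

vₘ²/aₘ = 14²/4 = 49
9 < 49 so t_c = 0
v_peak = √(9·4) = √36 = 6
t_a = 6/4 = 3/2; t_c = 0
T = 2·3/2 = 3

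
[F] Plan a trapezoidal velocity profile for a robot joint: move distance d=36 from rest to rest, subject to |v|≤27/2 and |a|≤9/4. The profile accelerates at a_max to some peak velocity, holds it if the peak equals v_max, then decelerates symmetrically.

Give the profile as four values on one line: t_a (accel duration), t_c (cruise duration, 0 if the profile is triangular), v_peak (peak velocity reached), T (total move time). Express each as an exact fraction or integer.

(v_max)²/a_max = (27/2)²/(9/4) = 81
36 < 81 → triangular
v_peak = √(36·9/4) = √81 = 9
t_a = 9/(9/4) = 4; t_c = 0
T = 2·4 = 8

t_a=4 t_c=0 v_peak=9 T=8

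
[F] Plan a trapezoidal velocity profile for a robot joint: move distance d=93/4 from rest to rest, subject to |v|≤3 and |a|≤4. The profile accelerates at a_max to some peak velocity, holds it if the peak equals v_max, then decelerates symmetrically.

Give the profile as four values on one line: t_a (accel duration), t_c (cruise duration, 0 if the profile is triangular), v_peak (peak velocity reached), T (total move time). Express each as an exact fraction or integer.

v_max²/a_max = 3²/4 = 9/4
93/4 ≥ 9/4 so v_max reached
t_a = 3/4; v_peak = 3
d_cruise = 93/4 − 9/4 = 21; t_c = 21/3 = 7
T = 2·3/4 + 7 = 17/2

t_a=3/4 t_c=7 v_peak=3 T=17/2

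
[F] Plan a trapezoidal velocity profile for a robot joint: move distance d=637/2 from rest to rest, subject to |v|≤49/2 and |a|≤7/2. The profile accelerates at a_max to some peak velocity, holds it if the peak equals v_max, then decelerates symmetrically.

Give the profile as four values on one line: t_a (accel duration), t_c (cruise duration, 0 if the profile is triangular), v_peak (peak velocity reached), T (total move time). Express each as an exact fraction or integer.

(v_max)²/a_max = (49/2)²/(7/2) = 343/2
637/2 ≥ 343/2 so v_max reached
t_a = (49/2)/(7/2) = 7; v_peak = 49/2
d_cruise = 637/2 − 343/2 = 147; t_c = 147/(49/2) = 6
T = 2·7 + 6 = 20

t_a=7 t_c=6 v_peak=49/2 T=20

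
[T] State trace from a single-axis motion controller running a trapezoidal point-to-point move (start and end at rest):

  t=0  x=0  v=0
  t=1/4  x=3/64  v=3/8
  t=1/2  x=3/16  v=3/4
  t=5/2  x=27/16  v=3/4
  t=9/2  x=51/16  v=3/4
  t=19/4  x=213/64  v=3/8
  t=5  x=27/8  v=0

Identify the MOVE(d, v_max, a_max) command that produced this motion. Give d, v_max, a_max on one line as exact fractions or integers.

final state: t=5, x=27/8, v=0 → d = 27/8
a_max = (3/8−0)/(1/4−0) = 3/2
max v = 3/4 over t∈[1/2,9/2] → v_max = 3/4
check: 3/4·(1/2+4) = 27/8 ✓

d=27/8 v_max=3/4 a_max=3/2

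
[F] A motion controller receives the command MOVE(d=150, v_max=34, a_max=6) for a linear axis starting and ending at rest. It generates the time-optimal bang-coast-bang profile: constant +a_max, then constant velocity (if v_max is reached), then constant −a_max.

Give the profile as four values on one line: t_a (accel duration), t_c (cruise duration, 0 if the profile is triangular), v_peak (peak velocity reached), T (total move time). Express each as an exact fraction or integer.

v_max²/a_max = 34²/6 = 578/3
150 < 578/3 → triangular
v_peak = √(150·6) = √900 = 30
t_a = 30/6 = 5; t_c = 0
T = 2·5 = 10

t_a=5 t_c=0 v_peak=30 T=10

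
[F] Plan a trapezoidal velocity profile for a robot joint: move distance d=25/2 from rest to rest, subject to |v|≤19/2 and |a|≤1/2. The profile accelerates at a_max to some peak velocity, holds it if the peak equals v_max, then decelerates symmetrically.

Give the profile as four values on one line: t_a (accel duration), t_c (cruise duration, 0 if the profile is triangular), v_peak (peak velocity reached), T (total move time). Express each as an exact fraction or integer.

(v_max)²/a_max = (19/2)²/(1/2) = 361/2
25/2 < 361/2 so t_c = 0
v_peak = √(25/2·1/2) = √(25/4) = 5/2
t_a = (5/2)/(1/2) = 5; t_c = 0
T = 2·5 = 10

t_a=5 t_c=0 v_peak=5/2 T=10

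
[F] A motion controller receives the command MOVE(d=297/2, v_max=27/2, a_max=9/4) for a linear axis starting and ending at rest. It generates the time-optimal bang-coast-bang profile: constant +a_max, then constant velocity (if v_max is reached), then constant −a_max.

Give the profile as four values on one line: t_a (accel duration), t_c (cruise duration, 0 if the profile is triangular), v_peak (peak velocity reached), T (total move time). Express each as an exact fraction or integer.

vₘ²/aₘ = (27/2)²/(9/4) = 81
297/2 ≥ 81 → trapezoidal
t_a = (27/2)/(9/4) = 6; v_peak = 27/2
d_cruise = 297/2 − 81 = 135/2; t_c = (135/2)/(27/2) = 5
T = 2·6 + 5 = 17

t_a=6 t_c=5 v_peak=27/2 T=17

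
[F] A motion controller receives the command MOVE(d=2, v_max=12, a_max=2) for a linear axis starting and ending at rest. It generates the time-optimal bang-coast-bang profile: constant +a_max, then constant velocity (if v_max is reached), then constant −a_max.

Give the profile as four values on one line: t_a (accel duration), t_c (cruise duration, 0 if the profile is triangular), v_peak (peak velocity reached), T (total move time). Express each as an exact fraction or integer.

t_a=1 t_c=0 v_peak=2 T=2

(v_max)²/a_max = 12²/2 = 72
2 < 72 so t_c = 0
v_peak = √(2·2) = √4 = 2
t_a = 2/2 = 1; t_c = 0
T = 2·1 = 2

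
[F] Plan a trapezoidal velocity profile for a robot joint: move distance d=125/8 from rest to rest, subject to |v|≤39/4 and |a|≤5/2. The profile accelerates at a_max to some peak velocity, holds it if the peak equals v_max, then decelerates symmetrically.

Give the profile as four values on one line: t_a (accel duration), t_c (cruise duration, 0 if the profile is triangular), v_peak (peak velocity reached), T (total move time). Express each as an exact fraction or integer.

t_a=5/2 t_c=0 v_peak=25/4 T=5

v_max²/a_max = (39/4)²/(5/2) = 1521/40
125/8 < 1521/40 → triangular
v_peak = √(125/8·5/2) = √(625/16) = 25/4
t_a = (25/4)/(5/2) = 5/2; t_c = 0
T = 2·5/2 = 5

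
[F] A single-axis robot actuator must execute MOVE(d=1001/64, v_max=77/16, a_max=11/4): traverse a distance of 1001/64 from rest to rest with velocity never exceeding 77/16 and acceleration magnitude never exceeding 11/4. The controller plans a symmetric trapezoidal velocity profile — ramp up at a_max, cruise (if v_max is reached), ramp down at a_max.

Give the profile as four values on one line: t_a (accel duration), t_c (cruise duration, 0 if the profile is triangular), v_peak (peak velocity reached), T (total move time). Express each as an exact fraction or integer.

(v_max)²/a_max = (77/16)²/(11/4) = 539/64
1001/64 ≥ 539/64 ⇒ cruise phase
t_a = (77/16)/(11/4) = 7/4; v_peak = 77/16
d_cruise = 1001/64 − 539/64 = 231/32; t_c = (231/32)/(77/16) = 3/2
T = 2·7/4 + 3/2 = 5

t_a=7/4 t_c=3/2 v_peak=77/16 T=5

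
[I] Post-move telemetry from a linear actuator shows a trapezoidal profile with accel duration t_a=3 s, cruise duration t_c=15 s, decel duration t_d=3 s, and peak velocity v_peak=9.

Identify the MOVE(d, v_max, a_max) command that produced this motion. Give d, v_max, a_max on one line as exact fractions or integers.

d=162 v_max=9 a_max=3

a_max = 9/3 = 3
d_a = ½·9·3 = 27/2; d_c = 9·15 = 135
d = 2·27/2 + 135 = 162
t_c = 15 > 0 → v_max = v_peak = 9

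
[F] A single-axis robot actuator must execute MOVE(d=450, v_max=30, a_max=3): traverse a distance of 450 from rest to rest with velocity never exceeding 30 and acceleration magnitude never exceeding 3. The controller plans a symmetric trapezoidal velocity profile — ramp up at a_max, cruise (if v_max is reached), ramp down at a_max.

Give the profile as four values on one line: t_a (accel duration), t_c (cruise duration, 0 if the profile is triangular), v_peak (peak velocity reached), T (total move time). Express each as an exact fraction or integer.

t_a=10 t_c=5 v_peak=30 T=25

vₘ²/aₘ = 30²/3 = 300
450 ≥ 300 ⇒ cruise phase
t_a = 30/3 = 10; v_peak = 30
d_cruise = 450 − 300 = 150; t_c = 150/30 = 5
T = 2·10 + 5 = 25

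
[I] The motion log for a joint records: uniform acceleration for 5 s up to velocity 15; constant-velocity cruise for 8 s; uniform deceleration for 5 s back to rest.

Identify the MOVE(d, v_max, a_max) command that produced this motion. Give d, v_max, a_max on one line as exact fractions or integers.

a_max = 15/5 = 3
d_a = ½·15·5 = 75/2; d_c = 15·8 = 120
d = 2·75/2 + 120 = 195
t_c = 8 > 0 → v_max = v_peak = 15

d=195 v_max=15 a_max=3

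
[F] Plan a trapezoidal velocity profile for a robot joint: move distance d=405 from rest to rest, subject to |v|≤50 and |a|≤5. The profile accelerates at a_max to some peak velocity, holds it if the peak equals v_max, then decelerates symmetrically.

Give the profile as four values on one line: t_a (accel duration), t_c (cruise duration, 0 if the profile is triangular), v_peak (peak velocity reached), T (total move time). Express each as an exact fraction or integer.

t_a=9 t_c=0 v_peak=45 T=18

(v_max)²/a_max = 50²/5 = 500
405 < 500 so t_c = 0
v_peak = √(405·5) = √2025 = 45
t_a = 45/5 = 9; t_c = 0
T = 2·9 = 18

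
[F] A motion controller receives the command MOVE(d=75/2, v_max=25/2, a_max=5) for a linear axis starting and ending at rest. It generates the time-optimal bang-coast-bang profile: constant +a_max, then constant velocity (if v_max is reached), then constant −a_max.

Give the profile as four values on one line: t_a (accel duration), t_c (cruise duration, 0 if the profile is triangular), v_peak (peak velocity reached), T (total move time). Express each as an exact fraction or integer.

t_a=5/2 t_c=1/2 v_peak=25/2 T=11/2

(v_max)²/a_max = (25/2)²/5 = 125/4
75/2 ≥ 125/4 ⇒ cruise phase
t_a = (25/2)/5 = 5/2; v_peak = 25/2
d_cruise = 75/2 − 125/4 = 25/4; t_c = (25/4)/(25/2) = 1/2
T = 2·5/2 + 1/2 = 11/2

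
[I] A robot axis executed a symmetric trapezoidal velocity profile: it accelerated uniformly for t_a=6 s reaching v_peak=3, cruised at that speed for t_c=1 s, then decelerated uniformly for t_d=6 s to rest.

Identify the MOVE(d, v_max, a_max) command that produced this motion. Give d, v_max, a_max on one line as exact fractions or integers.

d=21 v_max=3 a_max=1/2

a_max = 3/6 = 1/2
d_a = ½·3·6 = 9; d_c = 3·1 = 3
d = 2·9 + 3 = 21
t_c = 1 > 0 ⇒ limit active, v_max = 3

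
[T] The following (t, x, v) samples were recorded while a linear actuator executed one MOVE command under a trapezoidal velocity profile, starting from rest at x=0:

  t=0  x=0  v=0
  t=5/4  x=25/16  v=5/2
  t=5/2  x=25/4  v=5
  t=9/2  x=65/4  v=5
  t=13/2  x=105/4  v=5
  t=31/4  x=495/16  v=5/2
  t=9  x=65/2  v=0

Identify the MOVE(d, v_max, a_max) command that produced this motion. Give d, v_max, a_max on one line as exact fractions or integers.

final state: t=9, x=65/2, v=0 → d = 65/2
a_max = (5/2−0)/(5/4−0) = 2
max v = 5 over t∈[5/2,13/2] → v_max = 5
check: 5·(5/2+4) = 65/2 ✓

d=65/2 v_max=5 a_max=2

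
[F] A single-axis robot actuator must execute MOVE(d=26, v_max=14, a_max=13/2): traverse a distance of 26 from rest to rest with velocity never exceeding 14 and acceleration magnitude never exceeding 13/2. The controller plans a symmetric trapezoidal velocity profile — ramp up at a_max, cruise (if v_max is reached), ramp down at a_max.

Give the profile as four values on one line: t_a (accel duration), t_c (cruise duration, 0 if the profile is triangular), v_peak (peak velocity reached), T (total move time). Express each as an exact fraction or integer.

t_a=2 t_c=0 v_peak=13 T=4

vₘ²/aₘ = 14²/(13/2) = 392/13
26 < 392/13 ⇒ no cruise
v_peak = √(26·13/2) = √169 = 13
t_a = 13/(13/2) = 2; t_c = 0
T = 2·2 = 4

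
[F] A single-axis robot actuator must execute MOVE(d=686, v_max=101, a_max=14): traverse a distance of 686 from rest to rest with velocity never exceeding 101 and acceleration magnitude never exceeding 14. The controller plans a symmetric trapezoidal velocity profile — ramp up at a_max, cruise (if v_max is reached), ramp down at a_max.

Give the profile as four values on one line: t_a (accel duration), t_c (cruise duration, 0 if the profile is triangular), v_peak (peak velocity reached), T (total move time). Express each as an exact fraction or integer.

t_a=7 t_c=0 v_peak=98 T=14

vₘ²/aₘ = 101²/14 = 10201/14
686 < 10201/14 → triangular
v_peak = √(686·14) = √9604 = 98
t_a = 98/14 = 7; t_c = 0
T = 2·7 = 14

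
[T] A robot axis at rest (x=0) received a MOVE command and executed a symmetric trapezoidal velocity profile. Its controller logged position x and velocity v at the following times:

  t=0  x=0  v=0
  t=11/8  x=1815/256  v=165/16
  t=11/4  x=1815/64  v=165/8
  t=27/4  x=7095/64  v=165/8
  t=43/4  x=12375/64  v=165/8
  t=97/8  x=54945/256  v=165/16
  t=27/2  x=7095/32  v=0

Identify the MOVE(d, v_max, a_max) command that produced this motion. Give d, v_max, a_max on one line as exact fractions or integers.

final state: t=27/2, x=7095/32, v=0 → d = 7095/32
a_max = (165/16−0)/(11/8−0) = 15/2
max v = 165/8 over t∈[11/4,43/4] → v_max = 165/8
check: 165/8·(11/4+8) = 7095/32 ✓

d=7095/32 v_max=165/8 a_max=15/2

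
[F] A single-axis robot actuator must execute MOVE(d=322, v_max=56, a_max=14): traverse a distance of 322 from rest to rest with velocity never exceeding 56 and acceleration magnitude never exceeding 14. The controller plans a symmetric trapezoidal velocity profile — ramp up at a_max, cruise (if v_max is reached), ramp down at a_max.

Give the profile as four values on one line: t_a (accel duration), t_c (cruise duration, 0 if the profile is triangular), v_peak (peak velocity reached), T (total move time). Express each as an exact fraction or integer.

t_a=4 t_c=7/4 v_peak=56 T=39/4

(v_max)²/a_max = 56²/14 = 224
322 ≥ 224 → trapezoidal
t_a = 56/14 = 4; v_peak = 56
d_cruise = 322 − 224 = 98; t_c = 98/56 = 7/4
T = 2·4 + 7/4 = 39/4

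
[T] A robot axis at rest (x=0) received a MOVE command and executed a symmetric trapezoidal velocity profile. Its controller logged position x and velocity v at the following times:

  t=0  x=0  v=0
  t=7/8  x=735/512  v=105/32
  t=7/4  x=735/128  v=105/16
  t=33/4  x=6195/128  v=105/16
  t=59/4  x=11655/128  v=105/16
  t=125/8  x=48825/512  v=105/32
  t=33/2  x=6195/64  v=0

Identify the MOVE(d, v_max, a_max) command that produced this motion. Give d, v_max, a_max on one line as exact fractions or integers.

d=6195/64 v_max=105/16 a_max=15/4

final state: t=33/2, x=6195/64, v=0 → d = 6195/64
a_max = (105/32−0)/(7/8−0) = 15/4
max v = 105/16 over t∈[7/4,59/4] → v_max = 105/16
check: 105/16·(7/4+13) = 6195/64 ✓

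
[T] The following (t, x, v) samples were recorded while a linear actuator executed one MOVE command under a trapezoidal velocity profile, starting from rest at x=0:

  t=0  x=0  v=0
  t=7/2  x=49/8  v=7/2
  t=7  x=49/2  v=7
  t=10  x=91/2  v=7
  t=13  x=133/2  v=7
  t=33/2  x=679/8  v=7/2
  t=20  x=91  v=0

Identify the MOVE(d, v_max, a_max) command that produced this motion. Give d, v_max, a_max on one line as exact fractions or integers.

final state: t=20, x=91, v=0 → d = 91
a_max = (7/2−0)/(7/2−0) = 1
max v = 7 over t∈[7,13] → v_max = 7
check: 7·(7+6) = 91 ✓

d=91 v_max=7 a_max=1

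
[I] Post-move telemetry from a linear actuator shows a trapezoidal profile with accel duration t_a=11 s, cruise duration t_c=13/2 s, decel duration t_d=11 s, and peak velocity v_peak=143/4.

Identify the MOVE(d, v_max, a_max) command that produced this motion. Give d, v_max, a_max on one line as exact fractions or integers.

d=5005/8 v_max=143/4 a_max=13/4

a_max = (143/4)/11 = 13/4
d_a = ½·143/4·11 = 1573/8; d_c = 143/4·13/2 = 1859/8
d = 2·1573/8 + 1859/8 = 5005/8
t_c = 13/2 > 0 → v_max = v_peak = 143/4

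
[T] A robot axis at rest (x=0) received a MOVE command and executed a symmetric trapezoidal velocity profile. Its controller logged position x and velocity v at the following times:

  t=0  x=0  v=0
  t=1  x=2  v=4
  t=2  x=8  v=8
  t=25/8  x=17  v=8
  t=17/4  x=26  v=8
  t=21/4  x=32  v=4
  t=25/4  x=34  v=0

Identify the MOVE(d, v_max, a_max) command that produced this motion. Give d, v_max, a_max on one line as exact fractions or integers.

final state: t=25/4, x=34, v=0 → d = 34
a_max = (4−0)/(1−0) = 4
max v = 8 over t∈[2,17/4] → v_max = 8
check: 8·(2+9/4) = 34 ✓

d=34 v_max=8 a_max=4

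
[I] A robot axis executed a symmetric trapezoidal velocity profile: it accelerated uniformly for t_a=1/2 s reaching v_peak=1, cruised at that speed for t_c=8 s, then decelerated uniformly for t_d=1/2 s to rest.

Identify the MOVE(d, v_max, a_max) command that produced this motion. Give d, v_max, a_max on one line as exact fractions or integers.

a_max = 1/(1/2) = 2
d_a = ½·1·1/2 = 1/4; d_c = 1·8 = 8
d = 2·1/4 + 8 = 17/2
t_c = 8 > 0 ⇒ limit active, v_max = 1

d=17/2 v_max=1 a_max=2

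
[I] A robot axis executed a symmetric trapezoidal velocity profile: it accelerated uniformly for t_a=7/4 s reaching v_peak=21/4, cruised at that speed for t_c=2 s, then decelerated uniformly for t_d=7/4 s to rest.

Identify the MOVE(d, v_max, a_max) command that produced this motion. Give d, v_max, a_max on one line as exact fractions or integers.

a_max = (21/4)/(7/4) = 3
d_a = ½·21/4·7/4 = 147/32; d_c = 21/4·2 = 21/2
d = 2·147/32 + 21/2 = 315/16
t_c = 2 > 0 ⇒ limit active, v_max = 21/4

d=315/16 v_max=21/4 a_max=3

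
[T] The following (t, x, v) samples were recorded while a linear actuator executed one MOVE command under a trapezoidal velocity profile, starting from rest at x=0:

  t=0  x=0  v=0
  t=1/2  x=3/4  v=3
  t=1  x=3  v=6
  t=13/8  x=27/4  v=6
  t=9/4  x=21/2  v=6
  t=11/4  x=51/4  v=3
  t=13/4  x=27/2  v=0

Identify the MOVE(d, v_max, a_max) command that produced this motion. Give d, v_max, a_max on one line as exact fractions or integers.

final state: t=13/4, x=27/2, v=0 → d = 27/2
a_max = (3−0)/(1/2−0) = 6
max v = 6 over t∈[1,9/4] → v_max = 6
check: 6·(1+5/4) = 27/2 ✓

d=27/2 v_max=6 a_max=6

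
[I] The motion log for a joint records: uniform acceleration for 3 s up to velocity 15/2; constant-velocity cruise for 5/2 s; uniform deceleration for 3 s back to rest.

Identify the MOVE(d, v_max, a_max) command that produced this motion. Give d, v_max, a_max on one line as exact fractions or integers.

d=165/4 v_max=15/2 a_max=5/2

a_max = (15/2)/3 = 5/2
d_a = ½·15/2·3 = 45/4; d_c = 15/2·5/2 = 75/4
d = 2·45/4 + 75/4 = 165/4
t_c = 5/2 > 0 so v_max = 15/2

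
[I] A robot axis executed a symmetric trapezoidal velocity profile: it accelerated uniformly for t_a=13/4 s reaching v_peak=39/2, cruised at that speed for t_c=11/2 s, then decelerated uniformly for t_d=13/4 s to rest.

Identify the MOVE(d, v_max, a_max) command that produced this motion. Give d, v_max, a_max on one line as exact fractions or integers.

a_max = (39/2)/(13/4) = 6
d_a = ½·39/2·13/4 = 507/16; d_c = 39/2·11/2 = 429/4
d = 2·507/16 + 429/4 = 1365/8
t_c = 11/2 > 0 so v_max = 39/2

d=1365/8 v_max=39/2 a_max=6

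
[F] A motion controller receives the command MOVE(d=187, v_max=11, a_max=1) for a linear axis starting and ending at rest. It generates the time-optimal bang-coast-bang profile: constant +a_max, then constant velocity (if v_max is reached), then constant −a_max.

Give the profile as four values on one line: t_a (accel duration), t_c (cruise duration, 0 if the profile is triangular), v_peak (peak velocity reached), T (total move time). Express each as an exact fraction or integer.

vₘ²/aₘ = 11²/1 = 121
187 ≥ 121 → trapezoidal
t_a = 11/1 = 11; v_peak = 11
d_cruise = 187 − 121 = 66; t_c = 66/11 = 6
T = 2·11 + 6 = 28

t_a=11 t_c=6 v_peak=11 T=28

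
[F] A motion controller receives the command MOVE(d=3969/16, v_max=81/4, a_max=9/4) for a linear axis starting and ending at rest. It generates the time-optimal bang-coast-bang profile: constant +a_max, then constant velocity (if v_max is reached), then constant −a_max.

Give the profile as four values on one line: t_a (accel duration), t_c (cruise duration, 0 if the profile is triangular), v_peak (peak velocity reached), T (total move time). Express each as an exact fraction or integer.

t_a=9 t_c=13/4 v_peak=81/4 T=85/4

v_max²/a_max = (81/4)²/(9/4) = 729/4
3969/16 ≥ 729/4 → trapezoidal
t_a = (81/4)/(9/4) = 9; v_peak = 81/4
d_cruise = 3969/16 − 729/4 = 1053/16; t_c = (1053/16)/(81/4) = 13/4
T = 2·9 + 13/4 = 85/4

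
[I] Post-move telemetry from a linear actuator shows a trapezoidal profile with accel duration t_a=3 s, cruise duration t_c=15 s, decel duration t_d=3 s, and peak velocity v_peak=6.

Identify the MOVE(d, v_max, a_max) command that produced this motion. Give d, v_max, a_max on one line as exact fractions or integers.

d=108 v_max=6 a_max=2

a_max = 6/3 = 2
d_a = ½·6·3 = 9; d_c = 6·15 = 90
d = 2·9 + 90 = 108
t_c = 15 > 0 → v_max = v_peak = 6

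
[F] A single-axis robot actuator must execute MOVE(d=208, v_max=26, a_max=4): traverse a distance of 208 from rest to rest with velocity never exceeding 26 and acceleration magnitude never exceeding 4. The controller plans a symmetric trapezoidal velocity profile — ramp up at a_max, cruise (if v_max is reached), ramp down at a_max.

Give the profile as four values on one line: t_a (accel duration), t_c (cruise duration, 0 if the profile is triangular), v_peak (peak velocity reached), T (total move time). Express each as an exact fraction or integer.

t_a=13/2 t_c=3/2 v_peak=26 T=29/2

(v_max)²/a_max = 26²/4 = 169
208 ≥ 169 ⇒ cruise phase
t_a = 26/4 = 13/2; v_peak = 26
d_cruise = 208 − 169 = 39; t_c = 39/26 = 3/2
T = 2·13/2 + 3/2 = 29/2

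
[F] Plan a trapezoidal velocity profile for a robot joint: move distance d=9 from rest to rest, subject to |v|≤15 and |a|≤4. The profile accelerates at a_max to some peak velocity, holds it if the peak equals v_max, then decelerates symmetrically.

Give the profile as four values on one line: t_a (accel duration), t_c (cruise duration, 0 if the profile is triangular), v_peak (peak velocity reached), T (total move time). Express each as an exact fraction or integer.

vₘ²/aₘ = 15²/4 = 225/4
9 < 225/4 so t_c = 0
v_peak = √(9·4) = √36 = 6
t_a = 6/4 = 3/2; t_c = 0
T = 2·3/2 = 3

t_a=3/2 t_c=0 v_peak=6 T=3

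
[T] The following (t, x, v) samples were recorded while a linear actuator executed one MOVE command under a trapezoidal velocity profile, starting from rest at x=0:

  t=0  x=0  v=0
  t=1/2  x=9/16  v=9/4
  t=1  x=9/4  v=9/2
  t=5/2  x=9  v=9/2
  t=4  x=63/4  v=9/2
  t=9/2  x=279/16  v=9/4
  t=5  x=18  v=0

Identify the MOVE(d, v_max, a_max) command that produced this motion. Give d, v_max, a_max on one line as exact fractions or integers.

d=18 v_max=9/2 a_max=9/2

final state: t=5, x=18, v=0 → d = 18
a_max = (9/4−0)/(1/2−0) = 9/2
max v = 9/2 over t∈[1,4] → v_max = 9/2
check: 9/2·(1+3) = 18 ✓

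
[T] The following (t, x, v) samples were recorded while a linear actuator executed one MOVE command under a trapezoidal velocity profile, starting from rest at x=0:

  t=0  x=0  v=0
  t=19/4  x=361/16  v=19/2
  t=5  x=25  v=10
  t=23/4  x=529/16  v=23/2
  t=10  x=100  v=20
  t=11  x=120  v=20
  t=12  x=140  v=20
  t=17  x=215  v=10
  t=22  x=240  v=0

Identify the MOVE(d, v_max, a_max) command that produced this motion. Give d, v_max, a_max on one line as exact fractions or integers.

final state: t=22, x=240, v=0 → d = 240
a_max = (19/2−0)/(19/4−0) = 2
max v = 20 over t∈[10,12] → v_max = 20
check: 20·(10+2) = 240 ✓

d=240 v_max=20 a_max=2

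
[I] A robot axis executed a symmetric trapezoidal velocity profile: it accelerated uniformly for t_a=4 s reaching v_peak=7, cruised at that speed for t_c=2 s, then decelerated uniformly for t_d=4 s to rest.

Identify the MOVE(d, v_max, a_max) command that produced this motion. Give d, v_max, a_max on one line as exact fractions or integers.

a_max = 7/4
d_a = ½·7·4 = 14; d_c = 7·2 = 14
d = 2·14 + 14 = 42
t_c = 2 > 0 ⇒ limit active, v_max = 7

d=42 v_max=7 a_max=7/4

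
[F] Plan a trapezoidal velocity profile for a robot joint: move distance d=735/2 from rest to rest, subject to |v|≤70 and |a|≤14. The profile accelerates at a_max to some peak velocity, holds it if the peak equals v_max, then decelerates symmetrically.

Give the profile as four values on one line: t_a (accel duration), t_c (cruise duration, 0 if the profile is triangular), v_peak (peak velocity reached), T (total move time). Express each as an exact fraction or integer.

t_a=5 t_c=1/4 v_peak=70 T=41/4

v_max²/a_max = 70²/14 = 350
735/2 ≥ 350 so v_max reached
t_a = 70/14 = 5; v_peak = 70
d_cruise = 735/2 − 350 = 35/2; t_c = (35/2)/70 = 1/4
T = 2·5 + 1/4 = 41/4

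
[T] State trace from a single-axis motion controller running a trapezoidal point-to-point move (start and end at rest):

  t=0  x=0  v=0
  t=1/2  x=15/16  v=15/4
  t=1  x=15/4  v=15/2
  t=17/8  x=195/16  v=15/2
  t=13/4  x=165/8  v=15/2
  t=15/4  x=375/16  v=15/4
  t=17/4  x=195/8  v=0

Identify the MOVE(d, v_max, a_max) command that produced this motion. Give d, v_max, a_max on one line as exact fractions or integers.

final state: t=17/4, x=195/8, v=0 → d = 195/8
a_max = (15/4−0)/(1/2−0) = 15/2
max v = 15/2 over t∈[1,13/4] → v_max = 15/2
check: 15/2·(1+9/4) = 195/8 ✓

d=195/8 v_max=15/2 a_max=15/2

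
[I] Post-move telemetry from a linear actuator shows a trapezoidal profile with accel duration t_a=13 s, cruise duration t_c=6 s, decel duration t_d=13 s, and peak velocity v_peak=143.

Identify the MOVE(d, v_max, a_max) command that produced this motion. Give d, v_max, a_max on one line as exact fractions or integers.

d=2717 v_max=143 a_max=11

a_max = 143/13 = 11
d_a = ½·143·13 = 1859/2; d_c = 143·6 = 858
d = 2·1859/2 + 858 = 2717
t_c = 6 > 0 so v_max = 143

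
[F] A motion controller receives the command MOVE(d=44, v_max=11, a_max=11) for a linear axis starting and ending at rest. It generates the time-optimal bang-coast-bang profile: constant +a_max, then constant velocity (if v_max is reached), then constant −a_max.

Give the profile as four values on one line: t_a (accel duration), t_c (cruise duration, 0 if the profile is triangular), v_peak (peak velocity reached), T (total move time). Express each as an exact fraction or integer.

vₘ²/aₘ = 11²/11 = 11
44 ≥ 11 ⇒ cruise phase
t_a = 11/11 = 1; v_peak = 11
d_cruise = 44 − 11 = 33; t_c = 33/11 = 3
T = 2·1 + 3 = 5

t_a=1 t_c=3 v_peak=11 T=5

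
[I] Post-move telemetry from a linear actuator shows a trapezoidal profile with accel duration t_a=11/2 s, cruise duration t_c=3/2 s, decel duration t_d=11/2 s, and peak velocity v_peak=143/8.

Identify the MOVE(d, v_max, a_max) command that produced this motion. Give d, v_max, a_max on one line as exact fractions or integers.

d=1001/8 v_max=143/8 a_max=13/4

a_max = (143/8)/(11/2) = 13/4
d_a = ½·143/8·11/2 = 1573/32; d_c = 143/8·3/2 = 429/16
d = 2·1573/32 + 429/16 = 1001/8
t_c = 3/2 > 0 so v_max = 143/8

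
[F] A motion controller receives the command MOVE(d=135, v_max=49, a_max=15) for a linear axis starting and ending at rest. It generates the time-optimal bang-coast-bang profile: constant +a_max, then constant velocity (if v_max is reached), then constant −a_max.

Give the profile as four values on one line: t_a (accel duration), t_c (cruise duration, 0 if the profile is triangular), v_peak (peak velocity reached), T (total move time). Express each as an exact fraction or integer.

t_a=3 t_c=0 v_peak=45 T=6

(v_max)²/a_max = 49²/15 = 2401/15
135 < 2401/15 → triangular
v_peak = √(135·15) = √2025 = 45
t_a = 45/15 = 3; t_c = 0
T = 2·3 = 6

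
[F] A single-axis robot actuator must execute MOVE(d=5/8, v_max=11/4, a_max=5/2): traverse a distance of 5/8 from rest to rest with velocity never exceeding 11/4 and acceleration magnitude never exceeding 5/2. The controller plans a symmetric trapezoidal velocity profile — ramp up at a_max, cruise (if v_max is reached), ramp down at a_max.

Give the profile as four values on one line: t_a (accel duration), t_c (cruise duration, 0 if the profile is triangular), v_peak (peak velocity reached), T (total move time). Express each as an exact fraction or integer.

(v_max)²/a_max = (11/4)²/(5/2) = 121/40
5/8 < 121/40 → triangular
v_peak = √(5/8·5/2) = √(25/16) = 5/4
t_a = (5/4)/(5/2) = 1/2; t_c = 0
T = 2·1/2 = 1

t_a=1/2 t_c=0 v_peak=5/4 T=1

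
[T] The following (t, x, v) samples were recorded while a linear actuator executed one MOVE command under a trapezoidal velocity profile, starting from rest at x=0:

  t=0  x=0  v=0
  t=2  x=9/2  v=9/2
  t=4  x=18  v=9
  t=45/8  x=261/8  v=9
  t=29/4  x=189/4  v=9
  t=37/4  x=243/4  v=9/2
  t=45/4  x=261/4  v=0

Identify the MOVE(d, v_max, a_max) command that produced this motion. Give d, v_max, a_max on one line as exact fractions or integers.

d=261/4 v_max=9 a_max=9/4

final state: t=45/4, x=261/4, v=0 → d = 261/4
a_max = (9/2−0)/(2−0) = 9/4
max v = 9 over t∈[4,29/4] → v_max = 9
check: 9·(4+13/4) = 261/4 ✓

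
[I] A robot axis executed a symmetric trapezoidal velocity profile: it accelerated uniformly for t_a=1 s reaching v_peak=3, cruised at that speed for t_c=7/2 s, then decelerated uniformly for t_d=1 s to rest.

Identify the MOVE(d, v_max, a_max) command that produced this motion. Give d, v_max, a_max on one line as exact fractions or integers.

a_max = 3/1 = 3
d_a = ½·3·1 = 3/2; d_c = 3·7/2 = 21/2
d = 2·3/2 + 21/2 = 27/2
t_c = 7/2 > 0 so v_max = 3

d=27/2 v_max=3 a_max=3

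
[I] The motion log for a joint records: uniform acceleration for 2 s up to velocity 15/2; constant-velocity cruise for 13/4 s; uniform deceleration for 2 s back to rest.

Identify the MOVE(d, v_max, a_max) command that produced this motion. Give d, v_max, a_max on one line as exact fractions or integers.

d=315/8 v_max=15/2 a_max=15/4

a_max = (15/2)/2 = 15/4
d_a = ½·15/2·2 = 15/2; d_c = 15/2·13/4 = 195/8
d = 2·15/2 + 195/8 = 315/8
t_c = 13/4 > 0 ⇒ limit active, v_max = 15/2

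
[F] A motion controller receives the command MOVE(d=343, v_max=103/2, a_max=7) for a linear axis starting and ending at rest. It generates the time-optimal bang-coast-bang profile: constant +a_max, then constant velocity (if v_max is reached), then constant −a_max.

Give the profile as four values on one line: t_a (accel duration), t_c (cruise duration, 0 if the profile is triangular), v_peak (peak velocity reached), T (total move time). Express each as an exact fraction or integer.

t_a=7 t_c=0 v_peak=49 T=14

vₘ²/aₘ = (103/2)²/7 = 10609/28
343 < 10609/28 so t_c = 0
v_peak = √(343·7) = √2401 = 49
t_a = 49/7 = 7; t_c = 0
T = 2·7 = 14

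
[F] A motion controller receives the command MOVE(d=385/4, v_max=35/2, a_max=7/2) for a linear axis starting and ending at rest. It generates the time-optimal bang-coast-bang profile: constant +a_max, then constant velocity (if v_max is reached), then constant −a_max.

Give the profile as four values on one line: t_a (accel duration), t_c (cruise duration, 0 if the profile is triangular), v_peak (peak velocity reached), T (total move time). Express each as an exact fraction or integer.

t_a=5 t_c=1/2 v_peak=35/2 T=21/2

vₘ²/aₘ = (35/2)²/(7/2) = 175/2
385/4 ≥ 175/2 → trapezoidal
t_a = (35/2)/(7/2) = 5; v_peak = 35/2
d_cruise = 385/4 − 175/2 = 35/4; t_c = (35/4)/(35/2) = 1/2
T = 2·5 + 1/2 = 21/2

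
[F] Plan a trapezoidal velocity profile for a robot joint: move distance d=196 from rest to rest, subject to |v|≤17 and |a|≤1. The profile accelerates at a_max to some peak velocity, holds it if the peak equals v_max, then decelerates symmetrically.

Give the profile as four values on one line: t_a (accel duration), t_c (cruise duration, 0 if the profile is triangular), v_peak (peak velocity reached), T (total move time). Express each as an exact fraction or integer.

t_a=14 t_c=0 v_peak=14 T=28

v_max²/a_max = 17²/1 = 289
196 < 289 ⇒ no cruise
v_peak = √(196·1) = √196 = 14
t_a = 14/1 = 14; t_c = 0
T = 2·14 = 28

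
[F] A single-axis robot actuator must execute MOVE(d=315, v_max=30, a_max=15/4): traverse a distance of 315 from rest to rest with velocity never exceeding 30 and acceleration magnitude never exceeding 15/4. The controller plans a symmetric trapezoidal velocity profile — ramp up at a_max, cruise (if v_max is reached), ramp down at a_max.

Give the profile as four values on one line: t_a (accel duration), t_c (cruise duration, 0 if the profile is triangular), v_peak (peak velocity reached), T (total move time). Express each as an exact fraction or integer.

v_max²/a_max = 30²/(15/4) = 240
315 ≥ 240 → trapezoidal
t_a = 30/(15/4) = 8; v_peak = 30
d_cruise = 315 − 240 = 75; t_c = 75/30 = 5/2
T = 2·8 + 5/2 = 37/2

t_a=8 t_c=5/2 v_peak=30 T=37/2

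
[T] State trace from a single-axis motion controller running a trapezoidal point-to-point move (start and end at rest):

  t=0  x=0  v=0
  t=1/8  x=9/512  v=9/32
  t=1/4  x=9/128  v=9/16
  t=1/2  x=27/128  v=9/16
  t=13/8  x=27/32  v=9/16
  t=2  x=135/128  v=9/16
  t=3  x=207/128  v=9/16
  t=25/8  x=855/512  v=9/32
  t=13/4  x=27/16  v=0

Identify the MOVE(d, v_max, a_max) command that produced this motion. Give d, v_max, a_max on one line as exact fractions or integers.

final state: t=13/4, x=27/16, v=0 → d = 27/16
a_max = (9/32−0)/(1/8−0) = 9/4
max v = 9/16 over t∈[1/4,3] → v_max = 9/16
check: 9/16·(1/4+11/4) = 27/16 ✓

d=27/16 v_max=9/16 a_max=9/4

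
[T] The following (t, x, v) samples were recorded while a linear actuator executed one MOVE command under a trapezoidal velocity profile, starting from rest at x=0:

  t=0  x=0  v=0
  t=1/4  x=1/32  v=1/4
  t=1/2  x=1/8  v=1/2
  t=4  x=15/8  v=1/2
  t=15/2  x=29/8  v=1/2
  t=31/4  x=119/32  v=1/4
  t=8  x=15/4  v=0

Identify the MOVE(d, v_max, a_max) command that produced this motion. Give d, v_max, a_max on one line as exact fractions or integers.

d=15/4 v_max=1/2 a_max=1

final state: t=8, x=15/4, v=0 → d = 15/4
a_max = (1/4−0)/(1/4−0) = 1
max v = 1/2 over t∈[1/2,15/2] → v_max = 1/2
check: 1/2·(1/2+7) = 15/4 ✓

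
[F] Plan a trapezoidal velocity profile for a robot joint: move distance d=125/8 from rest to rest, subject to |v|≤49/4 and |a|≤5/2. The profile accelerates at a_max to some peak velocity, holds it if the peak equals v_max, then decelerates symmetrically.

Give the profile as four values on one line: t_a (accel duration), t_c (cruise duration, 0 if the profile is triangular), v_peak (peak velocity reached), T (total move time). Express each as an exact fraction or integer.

v_max²/a_max = (49/4)²/(5/2) = 2401/40
125/8 < 2401/40 → triangular
v_peak = √(125/8·5/2) = √(625/16) = 25/4
t_a = (25/4)/(5/2) = 5/2; t_c = 0
T = 2·5/2 = 5

t_a=5/2 t_c=0 v_peak=25/4 T=5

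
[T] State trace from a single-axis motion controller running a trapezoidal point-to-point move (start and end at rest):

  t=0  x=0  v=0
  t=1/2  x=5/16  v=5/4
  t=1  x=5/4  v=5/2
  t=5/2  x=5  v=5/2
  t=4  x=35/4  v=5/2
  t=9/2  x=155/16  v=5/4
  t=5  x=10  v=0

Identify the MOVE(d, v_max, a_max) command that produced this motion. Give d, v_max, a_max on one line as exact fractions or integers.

d=10 v_max=5/2 a_max=5/2

final state: t=5, x=10, v=0 → d = 10
a_max = (5/4−0)/(1/2−0) = 5/2
max v = 5/2 over t∈[1,4] → v_max = 5/2
check: 5/2·(1+3) = 10 ✓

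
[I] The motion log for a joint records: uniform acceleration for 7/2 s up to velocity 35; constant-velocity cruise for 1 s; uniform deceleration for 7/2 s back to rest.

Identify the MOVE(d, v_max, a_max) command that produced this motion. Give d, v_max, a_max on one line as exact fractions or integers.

d=315/2 v_max=35 a_max=10

a_max = 35/(7/2) = 10
d_a = ½·35·7/2 = 245/4; d_c = 35·1 = 35
d = 2·245/4 + 35 = 315/2
t_c = 1 > 0 ⇒ limit active, v_max = 35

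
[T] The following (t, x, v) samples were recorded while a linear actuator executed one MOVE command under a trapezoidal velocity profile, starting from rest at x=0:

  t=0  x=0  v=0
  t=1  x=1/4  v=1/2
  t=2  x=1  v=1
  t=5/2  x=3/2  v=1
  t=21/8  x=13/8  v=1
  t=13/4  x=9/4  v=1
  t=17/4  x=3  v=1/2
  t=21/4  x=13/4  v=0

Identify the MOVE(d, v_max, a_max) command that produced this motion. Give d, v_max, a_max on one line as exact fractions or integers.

final state: t=21/4, x=13/4, v=0 → d = 13/4
a_max = (1/2−0)/(1−0) = 1/2
max v = 1 over t∈[2,13/4] → v_max = 1
check: 1·(2+5/4) = 13/4 ✓

d=13/4 v_max=1 a_max=1/2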